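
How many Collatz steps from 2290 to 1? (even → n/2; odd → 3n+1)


2290 → 1145 → 3436 → 1718 → 859 → 2578 → 1289 → 3868 → 1934 → 967 → 2902 → 1451 → 4354 → 2177 → 6532 → 3266 → 1633 → 4900 → 2450 → 1225 → 3676 → 1838 → 919 → 2758 → 1379 → 4138 → 2069 → 6208 → 3104 → 1552 → 776 → 388 → 194 → 97 → 292 → 146 → 73 → 220 → 110 → 55 → 166 → 83 → 250 → 125 → 376 → 188 → 94 → 47 → 142 → 71 → 214 → 107 → 322 → 161 → 484 → 242 → 121 → 364 → 182 → 91 → 274 → 137 → 412 → 206 → 103 → 310 → 155 → 466 → 233 → 700 → 350 → 175 → 526 → 263 → 790 → 395 → 1186 → 593 → 1780 → 890 → 445 → 1336 → 668 → 334 → 167 → 502 → 251 → 754 → 377 → 1132 → 566 → 283 → 850 → 425 → 1276 → 638 → 319 → 958 → 479 → 1438 → 719 → 2158 → 1079 → 3238 → 1619 → 4858 → 2429 → 7288 → 3644 → 1822 → 911 → 2734 → 1367 → 4102 → 2051 → 6154 → 3077 → 9232 → 4616 → 2308 → 1154 → 577 → 1732 → 866 → 433 → 1300 → 650 → 325 → 976 → 488 → 244 → 122 → 61 → 184 → 92 → 46 → 23 → 70 → 35 → 106 → 53 → 160 → 80 → 40 → 20 → 10 → 5 → 16 → 8 → 4 → 2 → 1
Total steps = 151

151 steps


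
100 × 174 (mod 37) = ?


100 × 174 = 17400
17400 mod 37 = 10


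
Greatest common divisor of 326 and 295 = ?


326 = 1 * 295 + 31
295 = 9 * 31 + 16
31 = 1 * 16 + 15
16 = 1 * 15 + 1
15 = 15 * 1 + 0
GCD = 1


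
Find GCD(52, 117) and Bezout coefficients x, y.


Tabular extended Euclidean (each row: r = 52*s + 117*t):
r=52, s=1, t=0
r=117, s=0, t=1
q=0: r=52, s=1, t=0   [52*(1) + 117*(0) = 52]
q=2: r=13, s=-2, t=1   [52*(-2) + 117*(1) = 13]
q=4: r=0, s=9, t=-4   [52*(9) + 117*(-4) = 0]
GCD = 13; from the row with r=13: x=-2, y=1
Check: 52*(-2) + 117*(1) = -104 + 117 = 13

GCD = 13, x = -2, y = 1


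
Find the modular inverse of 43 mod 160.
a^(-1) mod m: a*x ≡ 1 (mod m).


Use the extended Euclidean algorithm on (160, 43); each row r = 160*s + 43*t:
r=160, s=1, t=0
r=43, s=0, t=1
q=3: r=31, s=1, t=-3   [160*(1) + 43*(-3) = 31]
q=1: r=12, s=-1, t=4   [160*(-1) + 43*(4) = 12]
q=2: r=7, s=3, t=-11   [160*(3) + 43*(-11) = 7]
q=1: r=5, s=-4, t=15   [160*(-4) + 43*(15) = 5]
q=1: r=2, s=7, t=-26   [160*(7) + 43*(-26) = 2]
q=2: r=1, s=-18, t=67   [160*(-18) + 43*(67) = 1]
q=2: r=0, s=43, t=-160   [160*(43) + 43*(-160) = 0]
GCD = 1 with t = 67, so 43*(67) ≡ 1 (mod 160)
Inverse = 67 mod 160 = 67
Check: 43 * 67 = 2881 ≡ 1 (mod 160)

43^(-1) ≡ 67 (mod 160)


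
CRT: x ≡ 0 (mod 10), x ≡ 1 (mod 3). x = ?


M = 10*3 = 30
M1 = M/10 = 3, M2 = M/3 = 10
M1^(-1) mod 10 = 7, M2^(-1) mod 3 = 1
x = 0*3*7 + 1*10*1 = 10
10 mod 30 = 10
Check: 10 mod 10 = 0 ✓, 10 mod 3 = 1 ✓

x ≡ 10 (mod 30)


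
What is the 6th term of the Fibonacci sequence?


Sequence: 1, 1, 2, 3, 5, 8
F(6) = 8


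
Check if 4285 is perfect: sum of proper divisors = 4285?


Proper divisors of 4285: 1, 5, 857
Sum = 1 + 5 + 857 = 863

No, 4285 is not perfect (863 ≠ 4285)


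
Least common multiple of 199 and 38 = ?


GCD(199, 38) = 1
LCM = 199*38/1 = 7562/1 = 7562

LCM = 7562


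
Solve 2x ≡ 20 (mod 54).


GCD(2, 54) = 2 divides 20
Divide: 1x ≡ 10 (mod 27)
x ≡ 10 (mod 27)


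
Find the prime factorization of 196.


196 / 2 = 98
98 / 2 = 49
49 / 7 = 7
7 / 7 = 1
196 = 2^2 × 7^2


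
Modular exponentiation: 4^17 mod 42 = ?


4^1 mod 42 = 4
4^2 mod 42 = 16
4^3 mod 42 = 22
4^4 mod 42 = 4
4^5 mod 42 = 16
4^6 mod 42 = 22
4^7 mod 42 = 4
4^8 mod 42 = 16
4^9 mod 42 = 22
4^10 mod 42 = 4
4^11 mod 42 = 16
4^12 mod 42 = 22
4^13 mod 42 = 4
4^14 mod 42 = 16
4^15 mod 42 = 22
4^16 mod 42 = 4
4^17 mod 42 = 16


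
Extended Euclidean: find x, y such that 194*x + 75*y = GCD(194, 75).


Tabular extended Euclidean (each row: r = 194*s + 75*t):
r=194, s=1, t=0
r=75, s=0, t=1
q=2: r=44, s=1, t=-2   [194*(1) + 75*(-2) = 44]
q=1: r=31, s=-1, t=3   [194*(-1) + 75*(3) = 31]
q=1: r=13, s=2, t=-5   [194*(2) + 75*(-5) = 13]
q=2: r=5, s=-5, t=13   [194*(-5) + 75*(13) = 5]
q=2: r=3, s=12, t=-31   [194*(12) + 75*(-31) = 3]
q=1: r=2, s=-17, t=44   [194*(-17) + 75*(44) = 2]
q=1: r=1, s=29, t=-75   [194*(29) + 75*(-75) = 1]
q=2: r=0, s=-75, t=194   [194*(-75) + 75*(194) = 0]
GCD = 1; from the row with r=1: x=29, y=-75
Check: 194*(29) + 75*(-75) = 5626 - 5625 = 1

GCD = 1, x = 29, y = -75


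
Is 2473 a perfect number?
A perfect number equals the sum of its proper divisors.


Proper divisors of 2473: 1
Sum = 1 = 1

No, 2473 is not perfect (1 ≠ 2473)


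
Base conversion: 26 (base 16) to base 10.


26 (base 16) = 38 (decimal)
38 (decimal) = 38 (base 10)


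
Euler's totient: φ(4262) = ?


4262 = 2 × 2131
Prime factors: 2, 2131
φ(4262) = 4262 × (1-1/2) × (1-1/2131)
= 4262 × 1/2 × 2130/2131 = 2130

φ(4262) = 2130


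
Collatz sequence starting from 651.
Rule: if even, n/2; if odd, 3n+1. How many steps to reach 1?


651 → 1954 → 977 → 2932 → 1466 → 733 → 2200 → 1100 → 550 → 275 → 826 → 413 → 1240 → 620 → 310 → 155 → 466 → 233 → 700 → 350 → 175 → 526 → 263 → 790 → 395 → 1186 → 593 → 1780 → 890 → 445 → 1336 → 668 → 334 → 167 → 502 → 251 → 754 → 377 → 1132 → 566 → 283 → 850 → 425 → 1276 → 638 → 319 → 958 → 479 → 1438 → 719 → 2158 → 1079 → 3238 → 1619 → 4858 → 2429 → 7288 → 3644 → 1822 → 911 → 2734 → 1367 → 4102 → 2051 → 6154 → 3077 → 9232 → 4616 → 2308 → 1154 → 577 → 1732 → 866 → 433 → 1300 → 650 → 325 → 976 → 488 → 244 → 122 → 61 → 184 → 92 → 46 → 23 → 70 → 35 → 106 → 53 → 160 → 80 → 40 → 20 → 10 → 5 → 16 → 8 → 4 → 2 → 1
Total steps = 100

100 steps


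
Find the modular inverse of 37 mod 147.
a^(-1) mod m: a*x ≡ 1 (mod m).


Use the extended Euclidean algorithm on (147, 37); each row r = 147*s + 37*t:
r=147, s=1, t=0
r=37, s=0, t=1
q=3: r=36, s=1, t=-3   [147*(1) + 37*(-3) = 36]
q=1: r=1, s=-1, t=4   [147*(-1) + 37*(4) = 1]
q=36: r=0, s=37, t=-147   [147*(37) + 37*(-147) = 0]
GCD = 1 with t = 4, so 37*(4) ≡ 1 (mod 147)
Inverse = 4 mod 147 = 4
Check: 37 * 4 = 148 ≡ 1 (mod 147)

37^(-1) ≡ 4 (mod 147)


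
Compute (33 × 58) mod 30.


33 × 58 = 1914
1914 mod 30 = 24


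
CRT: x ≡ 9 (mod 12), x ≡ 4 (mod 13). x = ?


M = 12*13 = 156
M1 = M/12 = 13, M2 = M/13 = 12
M1^(-1) mod 12 = 1, M2^(-1) mod 13 = 12
x = 9*13*1 + 4*12*12 = 693
693 mod 156 = 69
Check: 69 mod 12 = 9 ✓, 69 mod 13 = 4 ✓

x ≡ 69 (mod 156)


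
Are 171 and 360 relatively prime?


Euclidean algorithm:
360 = 2 * 171 + 18
171 = 9 * 18 + 9
18 = 2 * 9 + 0
GCD(171, 360) = 9

No, not coprime (GCD = 9)


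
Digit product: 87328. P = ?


8 × 7 × 3 × 2 × 8 = 2688


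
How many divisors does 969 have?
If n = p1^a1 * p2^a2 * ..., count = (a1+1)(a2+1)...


969 = 3^1 × 17^1 × 19^1
d(969) = (1+1) × (1+1) × (1+1) = 8

8 divisors


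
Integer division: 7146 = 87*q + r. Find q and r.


7146 = 87 * 82 + 12
Check: 7134 + 12 = 7146

q = 82, r = 12


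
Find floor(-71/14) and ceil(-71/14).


-71/14 = -5.0714
floor = -6
ceil = -5

floor = -6, ceil = -5


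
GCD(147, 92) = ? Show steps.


147 = 1 * 92 + 55
92 = 1 * 55 + 37
55 = 1 * 37 + 18
37 = 2 * 18 + 1
18 = 18 * 1 + 0
GCD = 1


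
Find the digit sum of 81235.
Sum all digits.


8 + 1 + 2 + 3 + 5 = 19


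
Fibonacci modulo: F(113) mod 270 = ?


F(k) mod 270 for k=1..113:
1, 1, 2, 3, 5, 8, 13, 21, 34, 55, 89, 144, 233, 107, 70, 177, 247, 154, 131, 15, 146, 161, 37, 198, 235, 163, 128, 21, 149, 170, 49, 219, 268, 217, 215, 162, 107, 269, 106, 105, 211, 46, 257, 33, 20, 53, 73, 126, 199, 55, 254, 39, 23, 62, 85, 147, 232, 109, 71, 180, 251, 161, 142, 33, 175, 208, 113, 51, 164, 215, 109, 54, 163, 217, 110, 57, 167, 224, 121, 75, 196, 1, 197, 198, 125, 53, 178, 231, 139, 100, 239, 69, 38, 107, 145, 252, 127, 109, 236, 75, 41, 116, 157, 3, 160, 163, 53, 216, 269, 215, 214, 159, 103
F(113) mod 270 = 103


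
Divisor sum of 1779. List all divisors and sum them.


Divisors of 1779: 1, 3, 593, 1779
Sum = 1 + 3 + 593 + 1779 = 2376

σ(1779) = 2376


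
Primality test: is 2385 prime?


2385 / 3 = 795 (exact division)
2385 is NOT prime.

No, 2385 is not prime


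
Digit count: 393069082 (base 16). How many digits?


393069082 in base 16 = 176DC21A
Number of digits = 8

8 digits (base 16)


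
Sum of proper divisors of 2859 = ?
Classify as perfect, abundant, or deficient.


Proper divisors: 1, 3, 953
Sum = 1 + 3 + 953 = 957
957 < 2859 → deficient

s(2859) = 957 (deficient)


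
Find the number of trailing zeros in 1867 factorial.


floor(1867/5) = 373
floor(1867/25) = 74
floor(1867/125) = 14
floor(1867/625) = 2
Total = 463

463 trailing zeros


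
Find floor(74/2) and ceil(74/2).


74/2 = 37.0000
floor = 37
ceil = 37

floor = 37, ceil = 37


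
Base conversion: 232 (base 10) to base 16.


232 (base 10) = 232 (decimal)
232 (decimal) = E8 (base 16)


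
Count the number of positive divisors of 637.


637 = 7^2 × 13^1
d(637) = (2+1) × (1+1) = 6

6 divisors


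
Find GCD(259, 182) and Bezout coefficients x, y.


Tabular extended Euclidean (each row: r = 259*s + 182*t):
r=259, s=1, t=0
r=182, s=0, t=1
q=1: r=77, s=1, t=-1   [259*(1) + 182*(-1) = 77]
q=2: r=28, s=-2, t=3   [259*(-2) + 182*(3) = 28]
q=2: r=21, s=5, t=-7   [259*(5) + 182*(-7) = 21]
q=1: r=7, s=-7, t=10   [259*(-7) + 182*(10) = 7]
q=3: r=0, s=26, t=-37   [259*(26) + 182*(-37) = 0]
GCD = 7; from the row with r=7: x=-7, y=10
Check: 259*(-7) + 182*(10) = -1813 + 1820 = 7

GCD = 7, x = -7, y = 10


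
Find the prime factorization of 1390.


1390 / 2 = 695
695 / 5 = 139
139 / 139 = 1
1390 = 2 × 5 × 139


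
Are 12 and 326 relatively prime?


Euclidean algorithm:
326 = 27 * 12 + 2
12 = 6 * 2 + 0
GCD(12, 326) = 2

No, not coprime (GCD = 2)


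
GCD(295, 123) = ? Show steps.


295 = 2 * 123 + 49
123 = 2 * 49 + 25
49 = 1 * 25 + 24
25 = 1 * 24 + 1
24 = 24 * 1 + 0
GCD = 1


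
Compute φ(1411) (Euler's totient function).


1411 = 17 × 83
Prime factors: 17, 83
φ(1411) = 1411 × (1-1/17) × (1-1/83)
= 1411 × 16/17 × 82/83 = 1312

φ(1411) = 1312


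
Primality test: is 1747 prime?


Check divisors up to sqrt(1747) = 41.7971
No divisors found.
1747 is prime.

Yes, 1747 is prime


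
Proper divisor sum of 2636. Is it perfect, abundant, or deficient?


Proper divisors: 1, 2, 4, 659, 1318
Sum = 1 + 2 + 4 + 659 + 1318 = 1984
1984 < 2636 → deficient

s(2636) = 1984 (deficient)


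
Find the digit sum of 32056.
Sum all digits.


3 + 2 + 0 + 5 + 6 = 16


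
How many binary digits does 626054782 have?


626054782 in base 2 = 100101010100001101011001111110
Number of digits = 30

30 digits (base 2)


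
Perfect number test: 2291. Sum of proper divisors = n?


Proper divisors of 2291: 1, 29, 79
Sum = 1 + 29 + 79 = 109

No, 2291 is not perfect (109 ≠ 2291)


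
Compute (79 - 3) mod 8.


79 - 3 = 76
76 mod 8 = 4


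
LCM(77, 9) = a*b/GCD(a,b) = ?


GCD(77, 9) = 1
LCM = 77*9/1 = 693/1 = 693

LCM = 693


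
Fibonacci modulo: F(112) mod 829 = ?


F(k) mod 829 for k=1..112:
1, 1, 2, 3, 5, 8, 13, 21, 34, 55, 89, 144, 233, 377, 610, 158, 768, 97, 36, 133, 169, 302, 471, 773, 415, 359, 774, 304, 249, 553, 802, 526, 499, 196, 695, 62, 757, 819, 747, 737, 655, 563, 389, 123, 512, 635, 318, 124, 442, 566, 179, 745, 95, 11, 106, 117, 223, 340, 563, 74, 637, 711, 519, 401, 91, 492, 583, 246, 0, 246, 246, 492, 738, 401, 310, 711, 192, 74, 266, 340, 606, 117, 723, 11, 734, 745, 650, 566, 387, 124, 511, 635, 317, 123, 440, 563, 174, 737, 82, 819, 72, 62, 134, 196, 330, 526, 27, 553, 580, 304, 55, 359
F(112) mod 829 = 359


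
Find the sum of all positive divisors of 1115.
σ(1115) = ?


Divisors of 1115: 1, 5, 223, 1115
Sum = 1 + 5 + 223 + 1115 = 1344

σ(1115) = 1344


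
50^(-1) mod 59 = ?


Use the extended Euclidean algorithm on (59, 50); each row r = 59*s + 50*t:
r=59, s=1, t=0
r=50, s=0, t=1
q=1: r=9, s=1, t=-1   [59*(1) + 50*(-1) = 9]
q=5: r=5, s=-5, t=6   [59*(-5) + 50*(6) = 5]
q=1: r=4, s=6, t=-7   [59*(6) + 50*(-7) = 4]
q=1: r=1, s=-11, t=13   [59*(-11) + 50*(13) = 1]
q=4: r=0, s=50, t=-59   [59*(50) + 50*(-59) = 0]
GCD = 1 with t = 13, so 50*(13) ≡ 1 (mod 59)
Inverse = 13 mod 59 = 13
Check: 50 * 13 = 650 ≡ 1 (mod 59)

50^(-1) ≡ 13 (mod 59)


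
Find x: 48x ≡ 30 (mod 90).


GCD(48, 90) = 6 divides 30
Divide: 8x ≡ 5 (mod 15)
x ≡ 10 (mod 15)


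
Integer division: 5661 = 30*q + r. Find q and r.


5661 = 30 * 188 + 21
Check: 5640 + 21 = 5661

q = 188, r = 21


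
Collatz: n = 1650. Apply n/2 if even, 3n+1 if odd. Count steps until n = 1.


1650 → 825 → 2476 → 1238 → 619 → 1858 → 929 → 2788 → 1394 → 697 → 2092 → 1046 → 523 → 1570 → 785 → 2356 → 1178 → 589 → 1768 → 884 → 442 → 221 → 664 → 332 → 166 → 83 → 250 → 125 → 376 → 188 → 94 → 47 → 142 → 71 → 214 → 107 → 322 → 161 → 484 → 242 → 121 → 364 → 182 → 91 → 274 → 137 → 412 → 206 → 103 → 310 → 155 → 466 → 233 → 700 → 350 → 175 → 526 → 263 → 790 → 395 → 1186 → 593 → 1780 → 890 → 445 → 1336 → 668 → 334 → 167 → 502 → 251 → 754 → 377 → 1132 → 566 → 283 → 850 → 425 → 1276 → 638 → 319 → 958 → 479 → 1438 → 719 → 2158 → 1079 → 3238 → 1619 → 4858 → 2429 → 7288 → 3644 → 1822 → 911 → 2734 → 1367 → 4102 → 2051 → 6154 → 3077 → 9232 → 4616 → 2308 → 1154 → 577 → 1732 → 866 → 433 → 1300 → 650 → 325 → 976 → 488 → 244 → 122 → 61 → 184 → 92 → 46 → 23 → 70 → 35 → 106 → 53 → 160 → 80 → 40 → 20 → 10 → 5 → 16 → 8 → 4 → 2 → 1
Total steps = 135

135 steps


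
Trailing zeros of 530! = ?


floor(530/5) = 106
floor(530/25) = 21
floor(530/125) = 4
Total = 131

131 trailing zeros


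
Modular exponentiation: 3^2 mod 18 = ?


3^1 mod 18 = 3
3^2 mod 18 = 9


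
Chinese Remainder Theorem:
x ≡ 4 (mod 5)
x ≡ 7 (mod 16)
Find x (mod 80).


M = 5*16 = 80
M1 = M/5 = 16, M2 = M/16 = 5
M1^(-1) mod 5 = 1, M2^(-1) mod 16 = 13
x = 4*16*1 + 7*5*13 = 519
519 mod 80 = 39
Check: 39 mod 5 = 4 ✓, 39 mod 16 = 7 ✓

x ≡ 39 (mod 80)


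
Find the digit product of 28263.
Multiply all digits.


2 × 8 × 2 × 6 × 3 = 576


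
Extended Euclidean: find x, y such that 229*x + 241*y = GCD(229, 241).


Tabular extended Euclidean (each row: r = 229*s + 241*t):
r=229, s=1, t=0
r=241, s=0, t=1
q=0: r=229, s=1, t=0   [229*(1) + 241*(0) = 229]
q=1: r=12, s=-1, t=1   [229*(-1) + 241*(1) = 12]
q=19: r=1, s=20, t=-19   [229*(20) + 241*(-19) = 1]
q=12: r=0, s=-241, t=229   [229*(-241) + 241*(229) = 0]
GCD = 1; from the row with r=1: x=20, y=-19
Check: 229*(20) + 241*(-19) = 4580 - 4579 = 1

GCD = 1, x = 20, y = -19


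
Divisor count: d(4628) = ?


4628 = 2^2 × 13^1 × 89^1
d(4628) = (2+1) × (1+1) × (1+1) = 12

12 divisors


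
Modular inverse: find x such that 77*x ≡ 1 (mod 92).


Use the extended Euclidean algorithm on (92, 77); each row r = 92*s + 77*t:
r=92, s=1, t=0
r=77, s=0, t=1
q=1: r=15, s=1, t=-1   [92*(1) + 77*(-1) = 15]
q=5: r=2, s=-5, t=6   [92*(-5) + 77*(6) = 2]
q=7: r=1, s=36, t=-43   [92*(36) + 77*(-43) = 1]
q=2: r=0, s=-77, t=92   [92*(-77) + 77*(92) = 0]
GCD = 1 with t = -43, so 77*(-43) ≡ 1 (mod 92)
Inverse = -43 mod 92 = 49
Check: 77 * 49 = 3773 ≡ 1 (mod 92)

77^(-1) ≡ 49 (mod 92)


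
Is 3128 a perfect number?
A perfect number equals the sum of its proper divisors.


Proper divisors of 3128: 1, 2, 4, 8, 17, 23, 34, 46, 68, 92, 136, 184, 391, 782, 1564
Sum = 1 + 2 + 4 + 8 + 17 + 23 + 34 + 46 + 68 + 92 + 136 + 184 + 391 + 782 + 1564 = 3352

No, 3128 is not perfect (3352 ≠ 3128)


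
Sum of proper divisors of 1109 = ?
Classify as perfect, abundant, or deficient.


Proper divisors: 1
Sum = 1 = 1
1 < 1109 → deficient

s(1109) = 1 (deficient)


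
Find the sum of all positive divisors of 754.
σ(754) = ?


Divisors of 754: 1, 2, 13, 26, 29, 58, 377, 754
Sum = 1 + 2 + 13 + 26 + 29 + 58 + 377 + 754 = 1260

σ(754) = 1260


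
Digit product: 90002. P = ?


9 × 0 × 0 × 0 × 2 = 0


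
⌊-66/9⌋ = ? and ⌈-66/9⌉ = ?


-66/9 = -7.3333
floor = -8
ceil = -7

floor = -8, ceil = -7


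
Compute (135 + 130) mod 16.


135 + 130 = 265
265 mod 16 = 9


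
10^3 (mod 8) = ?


10^1 mod 8 = 2
10^2 mod 8 = 4
10^3 mod 8 = 0


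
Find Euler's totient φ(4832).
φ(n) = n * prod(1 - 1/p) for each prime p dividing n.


4832 = 2^5 × 151
Prime factors: 2, 151
φ(4832) = 4832 × (1-1/2) × (1-1/151)
= 4832 × 1/2 × 150/151 = 2400

φ(4832) = 2400


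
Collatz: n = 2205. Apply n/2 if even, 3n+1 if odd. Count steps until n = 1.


2205 → 6616 → 3308 → 1654 → 827 → 2482 → 1241 → 3724 → 1862 → 931 → 2794 → 1397 → 4192 → 2096 → 1048 → 524 → 262 → 131 → 394 → 197 → 592 → 296 → 148 → 74 → 37 → 112 → 56 → 28 → 14 → 7 → 22 → 11 → 34 → 17 → 52 → 26 → 13 → 40 → 20 → 10 → 5 → 16 → 8 → 4 → 2 → 1
Total steps = 45

45 steps


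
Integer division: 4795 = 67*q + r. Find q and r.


4795 = 67 * 71 + 38
Check: 4757 + 38 = 4795

q = 71, r = 38


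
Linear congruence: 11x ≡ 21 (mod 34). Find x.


GCD(11, 34) = 1, unique solution
a^(-1) mod 34 = 31
x = 31 * 21 mod 34 = 5

x ≡ 5 (mod 34)


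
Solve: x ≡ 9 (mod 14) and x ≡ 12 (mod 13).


M = 14*13 = 182
M1 = M/14 = 13, M2 = M/13 = 14
M1^(-1) mod 14 = 13, M2^(-1) mod 13 = 1
x = 9*13*13 + 12*14*1 = 1689
1689 mod 182 = 51
Check: 51 mod 14 = 9 ✓, 51 mod 13 = 12 ✓

x ≡ 51 (mod 182)


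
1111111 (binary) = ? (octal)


1111111 (base 2) = 127 (decimal)
127 (decimal) = 177 (base 8)


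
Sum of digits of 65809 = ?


6 + 5 + 8 + 0 + 9 = 28


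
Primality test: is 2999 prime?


Check divisors up to sqrt(2999) = 54.7631
No divisors found.
2999 is prime.

Yes, 2999 is prime


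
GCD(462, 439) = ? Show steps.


462 = 1 * 439 + 23
439 = 19 * 23 + 2
23 = 11 * 2 + 1
2 = 2 * 1 + 0
GCD = 1


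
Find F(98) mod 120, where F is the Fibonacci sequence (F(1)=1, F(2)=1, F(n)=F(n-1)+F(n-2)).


F(k) mod 120 for k=1..98:
1, 1, 2, 3, 5, 8, 13, 21, 34, 55, 89, 24, 113, 17, 10, 27, 37, 64, 101, 45, 26, 71, 97, 48, 25, 73, 98, 51, 29, 80, 109, 69, 58, 7, 65, 72, 17, 89, 106, 75, 61, 16, 77, 93, 50, 23, 73, 96, 49, 25, 74, 99, 53, 32, 85, 117, 82, 79, 41, 0, 41, 41, 82, 3, 85, 88, 53, 21, 74, 95, 49, 24, 73, 97, 50, 27, 77, 104, 61, 45, 106, 31, 17, 48, 65, 113, 58, 51, 109, 40, 29, 69, 98, 47, 25, 72, 97, 49
F(98) mod 120 = 49


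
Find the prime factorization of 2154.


2154 / 2 = 1077
1077 / 3 = 359
359 / 359 = 1
2154 = 2 × 3 × 359


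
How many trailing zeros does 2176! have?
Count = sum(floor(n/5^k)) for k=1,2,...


floor(2176/5) = 435
floor(2176/25) = 87
floor(2176/125) = 17
floor(2176/625) = 3
Total = 542

542 trailing zeros


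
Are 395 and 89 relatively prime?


Euclidean algorithm:
395 = 4 * 89 + 39
89 = 2 * 39 + 11
39 = 3 * 11 + 6
11 = 1 * 6 + 5
6 = 1 * 5 + 1
5 = 5 * 1 + 0
GCD(395, 89) = 1

Yes, coprime (GCD = 1)


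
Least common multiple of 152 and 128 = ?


GCD(152, 128) = 8
LCM = 152*128/8 = 19456/8 = 2432

LCM = 2432


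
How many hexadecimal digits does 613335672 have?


613335672 in base 16 = 248EC278
Number of digits = 8

8 digits (base 16)


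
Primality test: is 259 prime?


259 / 7 = 37 (exact division)
259 is NOT prime.

No, 259 is not prime


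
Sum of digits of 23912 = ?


2 + 3 + 9 + 1 + 2 = 17


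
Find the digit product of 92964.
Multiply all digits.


9 × 2 × 9 × 6 × 4 = 3888


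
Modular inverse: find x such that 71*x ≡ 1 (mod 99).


Use the extended Euclidean algorithm on (99, 71); each row r = 99*s + 71*t:
r=99, s=1, t=0
r=71, s=0, t=1
q=1: r=28, s=1, t=-1   [99*(1) + 71*(-1) = 28]
q=2: r=15, s=-2, t=3   [99*(-2) + 71*(3) = 15]
q=1: r=13, s=3, t=-4   [99*(3) + 71*(-4) = 13]
q=1: r=2, s=-5, t=7   [99*(-5) + 71*(7) = 2]
q=6: r=1, s=33, t=-46   [99*(33) + 71*(-46) = 1]
q=2: r=0, s=-71, t=99   [99*(-71) + 71*(99) = 0]
GCD = 1 with t = -46, so 71*(-46) ≡ 1 (mod 99)
Inverse = -46 mod 99 = 53
Check: 71 * 53 = 3763 ≡ 1 (mod 99)

71^(-1) ≡ 53 (mod 99)


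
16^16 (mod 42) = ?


16^1 mod 42 = 16
16^2 mod 42 = 4
16^3 mod 42 = 22
16^4 mod 42 = 16
16^5 mod 42 = 4
16^6 mod 42 = 22
16^7 mod 42 = 16
16^8 mod 42 = 4
16^9 mod 42 = 22
16^10 mod 42 = 16
16^11 mod 42 = 4
16^12 mod 42 = 22
16^13 mod 42 = 16
16^14 mod 42 = 4
16^15 mod 42 = 22
16^16 mod 42 = 16


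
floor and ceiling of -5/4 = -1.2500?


-5/4 = -1.2500
floor = -2
ceil = -1

floor = -2, ceil = -1


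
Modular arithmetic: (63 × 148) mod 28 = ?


63 × 148 = 9324
9324 mod 28 = 0


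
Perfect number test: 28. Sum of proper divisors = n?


Proper divisors of 28: 1, 2, 4, 7, 14
Sum = 1 + 2 + 4 + 7 + 14 = 28

Yes, 28 is perfect (28 = 28)


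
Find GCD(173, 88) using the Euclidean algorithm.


173 = 1 * 88 + 85
88 = 1 * 85 + 3
85 = 28 * 3 + 1
3 = 3 * 1 + 0
GCD = 1


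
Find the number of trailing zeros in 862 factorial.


floor(862/5) = 172
floor(862/25) = 34
floor(862/125) = 6
floor(862/625) = 1
Total = 213

213 trailing zeros


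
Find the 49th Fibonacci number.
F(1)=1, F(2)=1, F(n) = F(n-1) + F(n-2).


Sequence: 1, 1, 2, 3, 5, 8, 13, 21, 34, 55, 89, 144, 233, 377, 610, 987, 1597, 2584, 4181, 6765, 10946, 17711, 28657, 46368, 75025, 121393, 196418, 317811, 514229, 832040, 1346269, 2178309, 3524578, 5702887, 9227465, 14930352, 24157817, 39088169, 63245986, 102334155, 165580141, 267914296, 433494437, 701408733, 1134903170, 1836311903, 2971215073, 4807526976, 7778742049
F(49) = 7778742049


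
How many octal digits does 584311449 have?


584311449 in base 8 = 4264761231
Number of digits = 10

10 digits (base 8)


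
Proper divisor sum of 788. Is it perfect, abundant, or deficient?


Proper divisors: 1, 2, 4, 197, 394
Sum = 1 + 2 + 4 + 197 + 394 = 598
598 < 788 → deficient

s(788) = 598 (deficient)


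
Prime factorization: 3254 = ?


3254 / 2 = 1627
1627 / 1627 = 1
3254 = 2 × 1627


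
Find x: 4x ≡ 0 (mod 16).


GCD(4, 16) = 4 divides 0
Divide: 1x ≡ 0 (mod 4)
x ≡ 0 (mod 4)


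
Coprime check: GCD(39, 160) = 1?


Euclidean algorithm:
160 = 4 * 39 + 4
39 = 9 * 4 + 3
4 = 1 * 3 + 1
3 = 3 * 1 + 0
GCD(39, 160) = 1

Yes, coprime (GCD = 1)


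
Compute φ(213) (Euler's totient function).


213 = 3 × 71
Prime factors: 3, 71
φ(213) = 213 × (1-1/3) × (1-1/71)
= 213 × 2/3 × 70/71 = 140

φ(213) = 140


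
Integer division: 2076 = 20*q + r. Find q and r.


2076 = 20 * 103 + 16
Check: 2060 + 16 = 2076

q = 103, r = 16


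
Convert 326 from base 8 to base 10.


326 (base 8) = 214 (decimal)
214 (decimal) = 214 (base 10)


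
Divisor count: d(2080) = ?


2080 = 2^5 × 5^1 × 13^1
d(2080) = (5+1) × (1+1) × (1+1) = 24

24 divisors


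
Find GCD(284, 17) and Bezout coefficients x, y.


Tabular extended Euclidean (each row: r = 284*s + 17*t):
r=284, s=1, t=0
r=17, s=0, t=1
q=16: r=12, s=1, t=-16   [284*(1) + 17*(-16) = 12]
q=1: r=5, s=-1, t=17   [284*(-1) + 17*(17) = 5]
q=2: r=2, s=3, t=-50   [284*(3) + 17*(-50) = 2]
q=2: r=1, s=-7, t=117   [284*(-7) + 17*(117) = 1]
q=2: r=0, s=17, t=-284   [284*(17) + 17*(-284) = 0]
GCD = 1; from the row with r=1: x=-7, y=117
Check: 284*(-7) + 17*(117) = -1988 + 1989 = 1

GCD = 1, x = -7, y = 117


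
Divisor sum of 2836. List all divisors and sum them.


Divisors of 2836: 1, 2, 4, 709, 1418, 2836
Sum = 1 + 2 + 4 + 709 + 1418 + 2836 = 4970

σ(2836) = 4970


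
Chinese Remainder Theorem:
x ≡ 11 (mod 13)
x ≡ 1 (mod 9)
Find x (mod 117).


M = 13*9 = 117
M1 = M/13 = 9, M2 = M/9 = 13
M1^(-1) mod 13 = 3, M2^(-1) mod 9 = 7
x = 11*9*3 + 1*13*7 = 388
388 mod 117 = 37
Check: 37 mod 13 = 11 ✓, 37 mod 9 = 1 ✓

x ≡ 37 (mod 117)


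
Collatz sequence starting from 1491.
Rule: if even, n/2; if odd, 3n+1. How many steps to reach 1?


1491 → 4474 → 2237 → 6712 → 3356 → 1678 → 839 → 2518 → 1259 → 3778 → 1889 → 5668 → 2834 → 1417 → 4252 → 2126 → 1063 → 3190 → 1595 → 4786 → 2393 → 7180 → 3590 → 1795 → 5386 → 2693 → 8080 → 4040 → 2020 → 1010 → 505 → 1516 → 758 → 379 → 1138 → 569 → 1708 → 854 → 427 → 1282 → 641 → 1924 → 962 → 481 → 1444 → 722 → 361 → 1084 → 542 → 271 → 814 → 407 → 1222 → 611 → 1834 → 917 → 2752 → 1376 → 688 → 344 → 172 → 86 → 43 → 130 → 65 → 196 → 98 → 49 → 148 → 74 → 37 → 112 → 56 → 28 → 14 → 7 → 22 → 11 → 34 → 17 → 52 → 26 → 13 → 40 → 20 → 10 → 5 → 16 → 8 → 4 → 2 → 1
Total steps = 91

91 steps


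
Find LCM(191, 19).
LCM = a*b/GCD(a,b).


GCD(191, 19) = 1
LCM = 191*19/1 = 3629/1 = 3629

LCM = 3629


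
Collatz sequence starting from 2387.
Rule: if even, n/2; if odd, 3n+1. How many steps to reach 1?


2387 → 7162 → 3581 → 10744 → 5372 → 2686 → 1343 → 4030 → 2015 → 6046 → 3023 → 9070 → 4535 → 13606 → 6803 → 20410 → 10205 → 30616 → 15308 → 7654 → 3827 → 11482 → 5741 → 17224 → 8612 → 4306 → 2153 → 6460 → 3230 → 1615 → 4846 → 2423 → 7270 → 3635 → 10906 → 5453 → 16360 → 8180 → 4090 → 2045 → 6136 → 3068 → 1534 → 767 → 2302 → 1151 → 3454 → 1727 → 5182 → 2591 → 7774 → 3887 → 11662 → 5831 → 17494 → 8747 → 26242 → 13121 → 39364 → 19682 → 9841 → 29524 → 14762 → 7381 → 22144 → 11072 → 5536 → 2768 → 1384 → 692 → 346 → 173 → 520 → 260 → 130 → 65 → 196 → 98 → 49 → 148 → 74 → 37 → 112 → 56 → 28 → 14 → 7 → 22 → 11 → 34 → 17 → 52 → 26 → 13 → 40 → 20 → 10 → 5 → 16 → 8 → 4 → 2 → 1
Total steps = 102

102 steps


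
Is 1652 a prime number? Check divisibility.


1652 / 2 = 826 (exact division)
1652 is NOT prime.

No, 1652 is not prime


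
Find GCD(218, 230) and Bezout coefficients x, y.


Tabular extended Euclidean (each row: r = 218*s + 230*t):
r=218, s=1, t=0
r=230, s=0, t=1
q=0: r=218, s=1, t=0   [218*(1) + 230*(0) = 218]
q=1: r=12, s=-1, t=1   [218*(-1) + 230*(1) = 12]
q=18: r=2, s=19, t=-18   [218*(19) + 230*(-18) = 2]
q=6: r=0, s=-115, t=109   [218*(-115) + 230*(109) = 0]
GCD = 2; from the row with r=2: x=19, y=-18
Check: 218*(19) + 230*(-18) = 4142 - 4140 = 2

GCD = 2, x = 19, y = -18


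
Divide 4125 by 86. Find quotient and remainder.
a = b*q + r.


4125 = 86 * 47 + 83
Check: 4042 + 83 = 4125

q = 47, r = 83


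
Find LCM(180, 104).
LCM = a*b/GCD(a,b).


GCD(180, 104) = 4
LCM = 180*104/4 = 18720/4 = 4680

LCM = 4680


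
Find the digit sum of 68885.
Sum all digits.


6 + 8 + 8 + 8 + 5 = 35


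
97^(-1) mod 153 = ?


Use the extended Euclidean algorithm on (153, 97); each row r = 153*s + 97*t:
r=153, s=1, t=0
r=97, s=0, t=1
q=1: r=56, s=1, t=-1   [153*(1) + 97*(-1) = 56]
q=1: r=41, s=-1, t=2   [153*(-1) + 97*(2) = 41]
q=1: r=15, s=2, t=-3   [153*(2) + 97*(-3) = 15]
q=2: r=11, s=-5, t=8   [153*(-5) + 97*(8) = 11]
q=1: r=4, s=7, t=-11   [153*(7) + 97*(-11) = 4]
q=2: r=3, s=-19, t=30   [153*(-19) + 97*(30) = 3]
q=1: r=1, s=26, t=-41   [153*(26) + 97*(-41) = 1]
q=3: r=0, s=-97, t=153   [153*(-97) + 97*(153) = 0]
GCD = 1 with t = -41, so 97*(-41) ≡ 1 (mod 153)
Inverse = -41 mod 153 = 112
Check: 97 * 112 = 10864 ≡ 1 (mod 153)

97^(-1) ≡ 112 (mod 153)


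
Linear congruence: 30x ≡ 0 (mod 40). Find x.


GCD(30, 40) = 10 divides 0
Divide: 3x ≡ 0 (mod 4)
x ≡ 0 (mod 4)


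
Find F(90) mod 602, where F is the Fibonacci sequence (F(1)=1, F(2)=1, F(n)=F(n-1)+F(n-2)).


F(k) mod 602 for k=1..90:
1, 1, 2, 3, 5, 8, 13, 21, 34, 55, 89, 144, 233, 377, 8, 385, 393, 176, 569, 143, 110, 253, 363, 14, 377, 391, 166, 557, 121, 76, 197, 273, 470, 141, 9, 150, 159, 309, 468, 175, 41, 216, 257, 473, 128, 601, 127, 126, 253, 379, 30, 409, 439, 246, 83, 329, 412, 139, 551, 88, 37, 125, 162, 287, 449, 134, 583, 115, 96, 211, 307, 518, 223, 139, 362, 501, 261, 160, 421, 581, 400, 379, 177, 556, 131, 85, 216, 301, 517, 216
F(90) mod 602 = 216


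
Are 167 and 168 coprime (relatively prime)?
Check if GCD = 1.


Euclidean algorithm:
168 = 1 * 167 + 1
167 = 167 * 1 + 0
GCD(167, 168) = 1

Yes, coprime (GCD = 1)


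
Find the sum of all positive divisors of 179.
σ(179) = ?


Divisors of 179: 1, 179
Sum = 1 + 179 = 180

σ(179) = 180


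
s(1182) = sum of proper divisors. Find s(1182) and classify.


Proper divisors: 1, 2, 3, 6, 197, 394, 591
Sum = 1 + 2 + 3 + 6 + 197 + 394 + 591 = 1194
1194 > 1182 → abundant

s(1182) = 1194 (abundant)


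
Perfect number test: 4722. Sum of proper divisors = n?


Proper divisors of 4722: 1, 2, 3, 6, 787, 1574, 2361
Sum = 1 + 2 + 3 + 6 + 787 + 1574 + 2361 = 4734

No, 4722 is not perfect (4734 ≠ 4722)


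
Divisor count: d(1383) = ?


1383 = 3^1 × 461^1
d(1383) = (1+1) × (1+1) = 4

4 divisors


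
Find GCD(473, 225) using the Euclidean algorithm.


473 = 2 * 225 + 23
225 = 9 * 23 + 18
23 = 1 * 18 + 5
18 = 3 * 5 + 3
5 = 1 * 3 + 2
3 = 1 * 2 + 1
2 = 2 * 1 + 0
GCD = 1


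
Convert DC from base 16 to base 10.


DC (base 16) = 220 (decimal)
220 (decimal) = 220 (base 10)


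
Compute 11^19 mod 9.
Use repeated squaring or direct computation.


11^1 mod 9 = 2
11^2 mod 9 = 4
11^3 mod 9 = 8
11^4 mod 9 = 7
11^5 mod 9 = 5
11^6 mod 9 = 1
11^7 mod 9 = 2
11^8 mod 9 = 4
11^9 mod 9 = 8
11^10 mod 9 = 7
11^11 mod 9 = 5
11^12 mod 9 = 1
11^13 mod 9 = 2
11^14 mod 9 = 4
11^15 mod 9 = 8
11^16 mod 9 = 7
11^17 mod 9 = 5
11^18 mod 9 = 1
11^19 mod 9 = 2


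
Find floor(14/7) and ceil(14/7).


14/7 = 2.0000
floor = 2
ceil = 2

floor = 2, ceil = 2


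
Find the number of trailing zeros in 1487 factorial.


floor(1487/5) = 297
floor(1487/25) = 59
floor(1487/125) = 11
floor(1487/625) = 2
Total = 369

369 trailing zeros


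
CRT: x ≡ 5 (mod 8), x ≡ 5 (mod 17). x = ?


M = 8*17 = 136
M1 = M/8 = 17, M2 = M/17 = 8
M1^(-1) mod 8 = 1, M2^(-1) mod 17 = 15
x = 5*17*1 + 5*8*15 = 685
685 mod 136 = 5
Check: 5 mod 8 = 5 ✓, 5 mod 17 = 5 ✓

x ≡ 5 (mod 136)


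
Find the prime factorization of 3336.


3336 / 2 = 1668
1668 / 2 = 834
834 / 2 = 417
417 / 3 = 139
139 / 139 = 1
3336 = 2^3 × 3 × 139


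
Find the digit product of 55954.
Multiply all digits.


5 × 5 × 9 × 5 × 4 = 4500


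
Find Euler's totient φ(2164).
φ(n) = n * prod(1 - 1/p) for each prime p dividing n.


2164 = 2^2 × 541
Prime factors: 2, 541
φ(2164) = 2164 × (1-1/2) × (1-1/541)
= 2164 × 1/2 × 540/541 = 1080

φ(2164) = 1080


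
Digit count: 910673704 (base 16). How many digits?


910673704 in base 16 = 3647C728
Number of digits = 8

8 digits (base 16)


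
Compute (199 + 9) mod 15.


199 + 9 = 208
208 mod 15 = 13


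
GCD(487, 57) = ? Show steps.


487 = 8 * 57 + 31
57 = 1 * 31 + 26
31 = 1 * 26 + 5
26 = 5 * 5 + 1
5 = 5 * 1 + 0
GCD = 1


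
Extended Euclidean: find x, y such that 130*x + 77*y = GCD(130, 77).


Tabular extended Euclidean (each row: r = 130*s + 77*t):
r=130, s=1, t=0
r=77, s=0, t=1
q=1: r=53, s=1, t=-1   [130*(1) + 77*(-1) = 53]
q=1: r=24, s=-1, t=2   [130*(-1) + 77*(2) = 24]
q=2: r=5, s=3, t=-5   [130*(3) + 77*(-5) = 5]
q=4: r=4, s=-13, t=22   [130*(-13) + 77*(22) = 4]
q=1: r=1, s=16, t=-27   [130*(16) + 77*(-27) = 1]
q=4: r=0, s=-77, t=130   [130*(-77) + 77*(130) = 0]
GCD = 1; from the row with r=1: x=16, y=-27
Check: 130*(16) + 77*(-27) = 2080 - 2079 = 1

GCD = 1, x = 16, y = -27


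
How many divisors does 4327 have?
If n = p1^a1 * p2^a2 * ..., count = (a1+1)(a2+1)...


4327 = 4327^1
d(4327) = (1+1) = 2

2 divisors


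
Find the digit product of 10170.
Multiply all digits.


1 × 0 × 1 × 7 × 0 = 0


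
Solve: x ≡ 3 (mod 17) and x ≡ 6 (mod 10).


M = 17*10 = 170
M1 = M/17 = 10, M2 = M/10 = 17
M1^(-1) mod 17 = 12, M2^(-1) mod 10 = 3
x = 3*10*12 + 6*17*3 = 666
666 mod 170 = 156
Check: 156 mod 17 = 3 ✓, 156 mod 10 = 6 ✓

x ≡ 156 (mod 170)


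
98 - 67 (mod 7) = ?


98 - 67 = 31
31 mod 7 = 3


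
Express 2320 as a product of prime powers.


2320 / 2 = 1160
1160 / 2 = 580
580 / 2 = 290
290 / 2 = 145
145 / 5 = 29
29 / 29 = 1
2320 = 2^4 × 5 × 29


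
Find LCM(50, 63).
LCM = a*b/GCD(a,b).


GCD(50, 63) = 1
LCM = 50*63/1 = 3150/1 = 3150

LCM = 3150


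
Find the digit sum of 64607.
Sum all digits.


6 + 4 + 6 + 0 + 7 = 23


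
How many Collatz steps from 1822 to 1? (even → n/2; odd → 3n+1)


1822 → 911 → 2734 → 1367 → 4102 → 2051 → 6154 → 3077 → 9232 → 4616 → 2308 → 1154 → 577 → 1732 → 866 → 433 → 1300 → 650 → 325 → 976 → 488 → 244 → 122 → 61 → 184 → 92 → 46 → 23 → 70 → 35 → 106 → 53 → 160 → 80 → 40 → 20 → 10 → 5 → 16 → 8 → 4 → 2 → 1
Total steps = 42

42 steps


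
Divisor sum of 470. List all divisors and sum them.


Divisors of 470: 1, 2, 5, 10, 47, 94, 235, 470
Sum = 1 + 2 + 5 + 10 + 47 + 94 + 235 + 470 = 864

σ(470) = 864


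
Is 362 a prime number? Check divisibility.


362 / 2 = 181 (exact division)
362 is NOT prime.

No, 362 is not prime


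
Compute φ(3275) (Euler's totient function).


3275 = 5^2 × 131
Prime factors: 5, 131
φ(3275) = 3275 × (1-1/5) × (1-1/131)
= 3275 × 4/5 × 130/131 = 2600

φ(3275) = 2600


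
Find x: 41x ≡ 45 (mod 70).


GCD(41, 70) = 1, unique solution
a^(-1) mod 70 = 41
x = 41 * 45 mod 70 = 25

x ≡ 25 (mod 70)


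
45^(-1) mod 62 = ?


Use the extended Euclidean algorithm on (62, 45); each row r = 62*s + 45*t:
r=62, s=1, t=0
r=45, s=0, t=1
q=1: r=17, s=1, t=-1   [62*(1) + 45*(-1) = 17]
q=2: r=11, s=-2, t=3   [62*(-2) + 45*(3) = 11]
q=1: r=6, s=3, t=-4   [62*(3) + 45*(-4) = 6]
q=1: r=5, s=-5, t=7   [62*(-5) + 45*(7) = 5]
q=1: r=1, s=8, t=-11   [62*(8) + 45*(-11) = 1]
q=5: r=0, s=-45, t=62   [62*(-45) + 45*(62) = 0]
GCD = 1 with t = -11, so 45*(-11) ≡ 1 (mod 62)
Inverse = -11 mod 62 = 51
Check: 45 * 51 = 2295 ≡ 1 (mod 62)

45^(-1) ≡ 51 (mod 62)


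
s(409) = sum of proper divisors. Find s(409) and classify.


Proper divisors: 1
Sum = 1 = 1
1 < 409 → deficient

s(409) = 1 (deficient)


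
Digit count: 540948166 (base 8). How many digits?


540948166 in base 8 = 4017433306
Number of digits = 10

10 digits (base 8)


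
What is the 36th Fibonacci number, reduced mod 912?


F(k) mod 912 for k=1..36:
1, 1, 2, 3, 5, 8, 13, 21, 34, 55, 89, 144, 233, 377, 610, 75, 685, 760, 533, 381, 2, 383, 385, 768, 241, 97, 338, 435, 773, 296, 157, 453, 610, 151, 761, 0
F(36) mod 912 = 0


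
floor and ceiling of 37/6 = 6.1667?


37/6 = 6.1667
floor = 6
ceil = 7

floor = 6, ceil = 7


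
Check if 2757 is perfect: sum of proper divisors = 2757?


Proper divisors of 2757: 1, 3, 919
Sum = 1 + 3 + 919 = 923

No, 2757 is not perfect (923 ≠ 2757)


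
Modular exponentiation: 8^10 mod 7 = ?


8^1 mod 7 = 1
8^2 mod 7 = 1
8^3 mod 7 = 1
8^4 mod 7 = 1
8^5 mod 7 = 1
8^6 mod 7 = 1
8^7 mod 7 = 1
8^8 mod 7 = 1
8^9 mod 7 = 1
8^10 mod 7 = 1


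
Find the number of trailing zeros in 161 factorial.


floor(161/5) = 32
floor(161/25) = 6
floor(161/125) = 1
Total = 39

39 trailing zeros


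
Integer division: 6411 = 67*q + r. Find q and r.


6411 = 67 * 95 + 46
Check: 6365 + 46 = 6411

q = 95, r = 46


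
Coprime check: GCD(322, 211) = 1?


Euclidean algorithm:
322 = 1 * 211 + 111
211 = 1 * 111 + 100
111 = 1 * 100 + 11
100 = 9 * 11 + 1
11 = 11 * 1 + 0
GCD(322, 211) = 1

Yes, coprime (GCD = 1)


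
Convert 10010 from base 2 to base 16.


10010 (base 2) = 18 (decimal)
18 (decimal) = 12 (base 16)


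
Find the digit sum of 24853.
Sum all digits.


2 + 4 + 8 + 5 + 3 = 22


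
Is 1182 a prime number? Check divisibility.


1182 / 2 = 591 (exact division)
1182 is NOT prime.

No, 1182 is not prime


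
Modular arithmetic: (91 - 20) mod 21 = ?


91 - 20 = 71
71 mod 21 = 8


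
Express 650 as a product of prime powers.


650 / 2 = 325
325 / 5 = 65
65 / 5 = 13
13 / 13 = 1
650 = 2 × 5^2 × 13


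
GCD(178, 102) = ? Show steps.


178 = 1 * 102 + 76
102 = 1 * 76 + 26
76 = 2 * 26 + 24
26 = 1 * 24 + 2
24 = 12 * 2 + 0
GCD = 2


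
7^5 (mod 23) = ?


7^1 mod 23 = 7
7^2 mod 23 = 3
7^3 mod 23 = 21
7^4 mod 23 = 9
7^5 mod 23 = 17


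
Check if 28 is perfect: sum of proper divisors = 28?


Proper divisors of 28: 1, 2, 4, 7, 14
Sum = 1 + 2 + 4 + 7 + 14 = 28

Yes, 28 is perfect (28 = 28)


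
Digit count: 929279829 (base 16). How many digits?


929279829 in base 16 = 3763AF55
Number of digits = 8

8 digits (base 16)


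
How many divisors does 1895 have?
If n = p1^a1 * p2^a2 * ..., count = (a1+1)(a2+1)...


1895 = 5^1 × 379^1
d(1895) = (1+1) × (1+1) = 4

4 divisors


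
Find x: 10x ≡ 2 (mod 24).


GCD(10, 24) = 2 divides 2
Divide: 5x ≡ 1 (mod 12)
x ≡ 5 (mod 12)


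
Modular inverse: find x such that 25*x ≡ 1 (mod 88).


Use the extended Euclidean algorithm on (88, 25); each row r = 88*s + 25*t:
r=88, s=1, t=0
r=25, s=0, t=1
q=3: r=13, s=1, t=-3   [88*(1) + 25*(-3) = 13]
q=1: r=12, s=-1, t=4   [88*(-1) + 25*(4) = 12]
q=1: r=1, s=2, t=-7   [88*(2) + 25*(-7) = 1]
q=12: r=0, s=-25, t=88   [88*(-25) + 25*(88) = 0]
GCD = 1 with t = -7, so 25*(-7) ≡ 1 (mod 88)
Inverse = -7 mod 88 = 81
Check: 25 * 81 = 2025 ≡ 1 (mod 88)

25^(-1) ≡ 81 (mod 88)


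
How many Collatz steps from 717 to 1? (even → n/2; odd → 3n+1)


717 → 2152 → 1076 → 538 → 269 → 808 → 404 → 202 → 101 → 304 → 152 → 76 → 38 → 19 → 58 → 29 → 88 → 44 → 22 → 11 → 34 → 17 → 52 → 26 → 13 → 40 → 20 → 10 → 5 → 16 → 8 → 4 → 2 → 1
Total steps = 33

33 steps


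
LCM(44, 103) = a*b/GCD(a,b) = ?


GCD(44, 103) = 1
LCM = 44*103/1 = 4532/1 = 4532

LCM = 4532


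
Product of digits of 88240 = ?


8 × 8 × 2 × 4 × 0 = 0


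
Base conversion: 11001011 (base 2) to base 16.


11001011 (base 2) = 203 (decimal)
203 (decimal) = CB (base 16)


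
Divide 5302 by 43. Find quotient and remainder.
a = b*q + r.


5302 = 43 * 123 + 13
Check: 5289 + 13 = 5302

q = 123, r = 13


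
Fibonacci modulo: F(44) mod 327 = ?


F(k) mod 327 for k=1..44:
1, 1, 2, 3, 5, 8, 13, 21, 34, 55, 89, 144, 233, 50, 283, 6, 289, 295, 257, 225, 155, 53, 208, 261, 142, 76, 218, 294, 185, 152, 10, 162, 172, 7, 179, 186, 38, 224, 262, 159, 94, 253, 20, 273
F(44) mod 327 = 273


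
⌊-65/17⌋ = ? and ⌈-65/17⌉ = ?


-65/17 = -3.8235
floor = -4
ceil = -3

floor = -4, ceil = -3


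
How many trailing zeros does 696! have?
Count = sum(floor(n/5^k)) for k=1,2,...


floor(696/5) = 139
floor(696/25) = 27
floor(696/125) = 5
floor(696/625) = 1
Total = 172

172 trailing zeros


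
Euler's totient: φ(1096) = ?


1096 = 2^3 × 137
Prime factors: 2, 137
φ(1096) = 1096 × (1-1/2) × (1-1/137)
= 1096 × 1/2 × 136/137 = 544

φ(1096) = 544


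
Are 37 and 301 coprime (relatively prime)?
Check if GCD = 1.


Euclidean algorithm:
301 = 8 * 37 + 5
37 = 7 * 5 + 2
5 = 2 * 2 + 1
2 = 2 * 1 + 0
GCD(37, 301) = 1

Yes, coprime (GCD = 1)


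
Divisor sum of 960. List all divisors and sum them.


Divisors of 960: 1, 2, 3, 4, 5, 6, 8, 10, 12, 15, 16, 20, 24, 30, 32, 40, 48, 60, 64, 80, 96, 120, 160, 192, 240, 320, 480, 960
Sum = 1 + 2 + 3 + 4 + 5 + 6 + 8 + 10 + 12 + 15 + 16 + 20 + 24 + 30 + 32 + 40 + 48 + 60 + 64 + 80 + 96 + 120 + 160 + 192 + 240 + 320 + 480 + 960 = 3048

σ(960) = 3048
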